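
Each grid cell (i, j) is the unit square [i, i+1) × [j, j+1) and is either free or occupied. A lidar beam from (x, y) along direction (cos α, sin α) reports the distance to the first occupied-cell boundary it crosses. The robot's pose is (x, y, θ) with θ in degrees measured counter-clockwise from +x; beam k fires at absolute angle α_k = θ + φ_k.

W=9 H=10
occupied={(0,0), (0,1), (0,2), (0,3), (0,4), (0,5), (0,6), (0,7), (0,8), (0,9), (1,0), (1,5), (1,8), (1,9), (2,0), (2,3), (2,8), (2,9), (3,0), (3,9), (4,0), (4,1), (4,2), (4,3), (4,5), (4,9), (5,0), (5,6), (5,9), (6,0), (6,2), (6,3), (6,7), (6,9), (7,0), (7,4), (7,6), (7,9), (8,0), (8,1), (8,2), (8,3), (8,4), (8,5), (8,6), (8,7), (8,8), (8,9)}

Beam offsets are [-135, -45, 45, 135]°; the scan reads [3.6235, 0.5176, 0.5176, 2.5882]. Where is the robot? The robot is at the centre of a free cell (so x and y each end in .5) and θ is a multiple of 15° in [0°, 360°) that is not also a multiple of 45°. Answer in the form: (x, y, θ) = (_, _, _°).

(x, y, θ) = (4.5, 6.5, 300°)

Enumerate (i+0.5, j+0.5, θ) over the 42 free cells and 16 admissible headings. For each, cast all 4 beams and compare to the given ranges.
  (3.5, 8.5, 330°): beam 1 = 0.5176 ≠ 3.6235 ✗
  (7.5, 3.5, 165°): beam 1 = 0.5774 ≠ 3.6235 ✗
  (5.5, 8.5, 240°): beam 1 = 0.5176 ≠ 3.6235 ✗
  (7.5, 8.5, 150°): beam 1 = 0.5176 ≠ 3.6235 ✗
  (1.5, 2.5, 255°): beam 1 = 1.0000 ≠ 3.6235 ✗
  …
  (4.5, 6.5, 300°): r_1=3.6235, r_2=0.5176, r_3=0.5176, r_4=2.5882 — all match ✓
Only this pose fits every beam.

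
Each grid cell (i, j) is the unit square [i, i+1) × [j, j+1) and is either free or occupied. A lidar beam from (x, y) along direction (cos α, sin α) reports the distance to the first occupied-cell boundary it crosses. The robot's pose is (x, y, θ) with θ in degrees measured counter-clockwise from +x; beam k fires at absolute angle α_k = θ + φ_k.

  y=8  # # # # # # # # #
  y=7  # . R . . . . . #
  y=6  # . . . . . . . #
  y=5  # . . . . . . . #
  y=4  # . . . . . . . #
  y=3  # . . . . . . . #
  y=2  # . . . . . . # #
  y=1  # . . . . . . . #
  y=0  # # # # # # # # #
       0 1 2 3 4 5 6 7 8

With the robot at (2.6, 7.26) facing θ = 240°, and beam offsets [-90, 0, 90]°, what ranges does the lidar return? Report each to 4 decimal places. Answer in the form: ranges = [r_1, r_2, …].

ranges = [1.4800, 3.2000, 6.2354]

beam 1: φ=-90°, α=150°
  d=(-0.8660,0.5000)  start (2,7)  tX=0.6928 tY=1.4800  stride 1/|dx|=1.1547 1/|dy|=2.0000
    cross x-line → (1,7), t=0.6928
    cross y-line → (1,8), t=1.4800 (wall)
  → r_1 = 1.4800
beam 2: φ=0°, α=240°
  d=(-0.5000,-0.8660)  start (2,7)  tX=1.2000 tY=0.3002  stride 1/|dx|=2.0000 1/|dy|=1.1547
    cross y-line → (2,6), t=0.3002
    cross x-line → (1,6), t=1.2000
    cross y-line → (1,5), t=1.4549
    cross y-line → (1,4), t=2.6096
    cross x-line → (0,4), t=3.2000 (wall)
  → r_2 = 3.2000
beam 3: φ=90°, α=330°
  d=(0.8660,-0.5000)  start (2,7)  tX=0.4619 tY=0.5200  stride 1/|dx|=1.1547 1/|dy|=2.0000
    cross x-line → (3,7), t=0.4619
    cross y-line → (3,6), t=0.5200
    cross x-line → (4,6), t=1.6166
    cross y-line → (4,5), t=2.5200
    cross x-line → (5,5), t=2.7713
    cross x-line → (6,5), t=3.9260
    cross y-line → (6,4), t=4.5200
    cross x-line → (7,4), t=5.0807
    cross x-line → (8,4), t=6.2354 (wall)
  → r_3 = 6.2354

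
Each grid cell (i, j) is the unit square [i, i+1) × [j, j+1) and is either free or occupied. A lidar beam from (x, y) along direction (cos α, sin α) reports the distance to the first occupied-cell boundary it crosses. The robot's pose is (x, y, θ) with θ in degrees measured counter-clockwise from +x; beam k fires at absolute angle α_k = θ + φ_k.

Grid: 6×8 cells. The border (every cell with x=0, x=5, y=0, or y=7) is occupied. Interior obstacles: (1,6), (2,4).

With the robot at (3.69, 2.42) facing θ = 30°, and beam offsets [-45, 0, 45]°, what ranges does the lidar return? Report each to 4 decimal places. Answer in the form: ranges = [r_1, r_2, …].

ranges = [1.3562, 1.5127, 4.7416]

beam 1: φ=-45°, α=345°
  cosα=0.9659 sinα=-0.2588 | (3,2) | tMaxX 0.3209 tMaxY 1.6228 | tΔX 1.0353 tΔY 3.8637
    t=0.3209 [x] (4,2)
    t=1.3562 [x] (5,2) — stop
  → r_1 = 1.3562
beam 2: φ=0°, α=30°
  cosα=0.8660 sinα=0.5000 | (3,2) | tMaxX 0.3580 tMaxY 1.1600 | tΔX 1.1547 tΔY 2.0000
    t=0.3580 [x] (4,2)
    t=1.1600 [y] (4,3)
    t=1.5127 [x] (5,3) — stop
  → r_2 = 1.5127
beam 3: φ=45°, α=75°
  cosα=0.2588 sinα=0.9659 | (3,2) | tMaxX 1.1977 tMaxY 0.6005 | tΔX 3.8637 tΔY 1.0353
    t=0.6005 [y] (3,3)
    t=1.1977 [x] (4,3)
    t=1.6357 [y] (4,4)
    t=2.6710 [y] (4,5)
    t=3.7063 [y] (4,6)
    t=4.7416 [y] (4,7) — stop
  → r_3 = 4.7416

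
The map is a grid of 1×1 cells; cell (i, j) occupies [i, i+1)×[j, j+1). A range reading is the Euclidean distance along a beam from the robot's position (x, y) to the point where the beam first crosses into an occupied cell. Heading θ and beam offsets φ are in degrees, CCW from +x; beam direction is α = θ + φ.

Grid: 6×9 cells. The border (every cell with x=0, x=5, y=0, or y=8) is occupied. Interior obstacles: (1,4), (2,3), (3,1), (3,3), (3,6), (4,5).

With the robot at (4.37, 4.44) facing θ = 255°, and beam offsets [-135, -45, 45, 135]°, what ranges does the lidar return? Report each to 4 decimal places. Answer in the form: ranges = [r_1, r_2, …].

beam 1: φ=-135°, α=120°
  dir = (cos 120°, sin 120°) = (-0.5000, 0.8660); from cell (4,4)
  next x-line at t=0.7400, next y-line at t=0.6466; Δt_x=2.0000, Δt_y=1.1547
    y: enter (4,5) at t=0.6466 ← occupied
  → r_1 = 0.6466
beam 2: φ=-45°, α=210°
  dir = (cos 210°, sin 210°) = (-0.8660, -0.5000); from cell (4,4)
  next x-line at t=0.4272, next y-line at t=0.8800; Δt_x=1.1547, Δt_y=2.0000
    x: enter (3,4) at t=0.4272
    y: enter (3,3) at t=0.8800 ← occupied
  → r_2 = 0.8800
beam 3: φ=45°, α=300°
  dir = (cos 300°, sin 300°) = (0.5000, -0.8660); from cell (4,4)
  next x-line at t=1.2600, next y-line at t=0.5081; Δt_x=2.0000, Δt_y=1.1547
    y: enter (4,3) at t=0.5081
    x: enter (5,3) at t=1.2600 ← occupied
  → r_3 = 1.2600
beam 4: φ=135°, α=30°
  dir = (cos 30°, sin 30°) = (0.8660, 0.5000); from cell (4,4)
  next x-line at t=0.7275, next y-line at t=1.1200; Δt_x=1.1547, Δt_y=2.0000
    x: enter (5,4) at t=0.7275 ← occupied
  → r_4 = 0.7275

ranges = [0.6466, 0.8800, 1.2600, 0.7275]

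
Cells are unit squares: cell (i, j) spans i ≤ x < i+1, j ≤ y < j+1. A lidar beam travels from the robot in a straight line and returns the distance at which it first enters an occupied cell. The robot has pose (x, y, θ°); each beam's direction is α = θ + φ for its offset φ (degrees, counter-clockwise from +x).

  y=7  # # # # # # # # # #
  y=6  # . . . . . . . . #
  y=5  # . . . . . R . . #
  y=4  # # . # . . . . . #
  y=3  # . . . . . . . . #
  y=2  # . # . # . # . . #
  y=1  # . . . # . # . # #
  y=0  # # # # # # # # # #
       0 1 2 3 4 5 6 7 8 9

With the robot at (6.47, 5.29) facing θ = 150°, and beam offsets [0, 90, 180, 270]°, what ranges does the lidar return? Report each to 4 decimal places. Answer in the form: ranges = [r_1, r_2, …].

beam 1: φ=0°, α=150°
  cosα=-0.8660 sinα=0.5000 | (6,5) | tMaxX 0.5427 tMaxY 1.4200 | tΔX 1.1547 tΔY 2.0000
    t=0.5427 [x] (5,5)
    t=1.4200 [y] (5,6)
    t=1.6974 [x] (4,6)
    t=2.8521 [x] (3,6)
    t=3.4200 [y] (3,7) — stop
  → r_1 = 3.4200
beam 2: φ=90°, α=240°
  cosα=-0.5000 sinα=-0.8660 | (6,5) | tMaxX 0.9400 tMaxY 0.3349 | tΔX 2.0000 tΔY 1.1547
    t=0.3349 [y] (6,4)
    t=0.9400 [x] (5,4)
    t=1.4896 [y] (5,3)
    t=2.6443 [y] (5,2)
    t=2.9400 [x] (4,2) — stop
  → r_2 = 2.9400
beam 3: φ=180°, α=330°
  cosα=0.8660 sinα=-0.5000 | (6,5) | tMaxX 0.6120 tMaxY 0.5800 | tΔX 1.1547 tΔY 2.0000
    t=0.5800 [y] (6,4)
    t=0.6120 [x] (7,4)
    t=1.7667 [x] (8,4)
    t=2.5800 [y] (8,3)
    t=2.9214 [x] (9,3) — stop
  → r_3 = 2.9214
beam 4: φ=270°, α=60°
  cosα=0.5000 sinα=0.8660 | (6,5) | tMaxX 1.0600 tMaxY 0.8198 | tΔX 2.0000 tΔY 1.1547
    t=0.8198 [y] (6,6)
    t=1.0600 [x] (7,6)
    t=1.9745 [y] (7,7) — stop
  → r_4 = 1.9745

ranges = [3.4200, 2.9400, 2.9214, 1.9745]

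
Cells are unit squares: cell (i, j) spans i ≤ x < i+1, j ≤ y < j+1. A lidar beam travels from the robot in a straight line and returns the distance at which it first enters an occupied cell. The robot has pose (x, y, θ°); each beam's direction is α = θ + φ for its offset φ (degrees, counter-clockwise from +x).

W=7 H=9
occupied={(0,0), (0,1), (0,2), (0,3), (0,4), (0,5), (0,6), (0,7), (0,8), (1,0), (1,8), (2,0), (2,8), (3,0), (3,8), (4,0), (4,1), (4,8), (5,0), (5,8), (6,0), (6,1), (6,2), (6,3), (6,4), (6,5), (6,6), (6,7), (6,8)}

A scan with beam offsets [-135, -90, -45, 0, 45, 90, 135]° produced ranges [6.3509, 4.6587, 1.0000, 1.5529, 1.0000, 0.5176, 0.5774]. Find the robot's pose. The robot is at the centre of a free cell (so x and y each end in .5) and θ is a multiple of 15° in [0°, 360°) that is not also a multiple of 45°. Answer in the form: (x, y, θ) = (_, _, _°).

Candidates: 34 free-cell centres × 16 headings = 544 poses. Raycast each; keep the one whose scan matches to 4 dp.
  (5.5, 2.5, 195°): beam 1 = 1.0000 ≠ 6.3509 ✗
  (3.5, 6.5, 30°): beam 1 = 5.6940 ≠ 6.3509 ✗
  (4.5, 5.5, 30°): beam 1 = 4.6587 ≠ 6.3509 ✗
  …
  (5.5, 2.5, 255°): r_1=6.3509, r_2=4.6587, r_3=1.0000, r_4=1.5529, r_5=1.0000, r_6=0.5176, r_7=0.5774 — all match ✓
No second candidate reproduces the full scan.

(x, y, θ) = (5.5, 2.5, 255°)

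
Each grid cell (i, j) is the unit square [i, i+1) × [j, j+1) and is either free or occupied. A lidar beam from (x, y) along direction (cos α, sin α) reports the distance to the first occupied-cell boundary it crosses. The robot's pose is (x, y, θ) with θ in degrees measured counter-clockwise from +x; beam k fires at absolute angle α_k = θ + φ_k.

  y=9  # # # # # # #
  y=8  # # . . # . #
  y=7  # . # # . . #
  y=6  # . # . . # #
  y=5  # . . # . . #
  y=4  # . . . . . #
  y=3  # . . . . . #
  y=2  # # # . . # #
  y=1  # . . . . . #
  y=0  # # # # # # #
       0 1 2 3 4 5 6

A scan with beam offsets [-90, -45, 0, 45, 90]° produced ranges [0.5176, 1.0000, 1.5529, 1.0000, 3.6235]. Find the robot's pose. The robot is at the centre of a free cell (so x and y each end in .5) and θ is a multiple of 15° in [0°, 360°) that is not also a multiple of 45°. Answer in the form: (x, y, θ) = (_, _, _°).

(x, y, θ) = (4.5, 1.5, 15°)

Enumerate (i+0.5, j+0.5, θ) over the 30 free cells and 16 admissible headings. For each, cast all 5 beams and compare to the given ranges.
  (2.5, 3.5, 30°): beam 1 = 0.5774 ≠ 0.5176 ✗
  (3.5, 3.5, 300°): beam 1 = 1.0000 ≠ 0.5176 ✗
  (2.5, 3.5, 345°): beam 2 = 0.5774 ≠ 1.0000 ✗
  (1.5, 3.5, 255°): beam 2 = 0.5774 ≠ 1.0000 ✗
  …
  (4.5, 1.5, 15°): r_1=0.5176, r_2=1.0000, r_3=1.5529, r_4=1.0000, r_5=3.6235 — all match ✓
No second candidate reproduces the full scan.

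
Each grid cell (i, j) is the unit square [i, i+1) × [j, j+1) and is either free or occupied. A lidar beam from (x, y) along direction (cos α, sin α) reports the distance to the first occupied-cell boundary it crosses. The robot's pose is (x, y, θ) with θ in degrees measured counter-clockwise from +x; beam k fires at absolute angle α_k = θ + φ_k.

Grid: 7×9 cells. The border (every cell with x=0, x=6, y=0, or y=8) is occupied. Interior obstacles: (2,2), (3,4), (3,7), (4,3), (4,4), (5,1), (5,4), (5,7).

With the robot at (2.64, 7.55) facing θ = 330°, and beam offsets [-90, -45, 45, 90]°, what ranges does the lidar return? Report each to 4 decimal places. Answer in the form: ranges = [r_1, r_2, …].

beam 1: φ=-90°, α=240°
  dir = (cos 240°, sin 240°) = (-0.5000, -0.8660); from cell (2,7)
  next x-line at t=1.2800, next y-line at t=0.6351; Δt_x=2.0000, Δt_y=1.1547
    y: enter (2,6) at t=0.6351
    x: enter (1,6) at t=1.2800
    y: enter (1,5) at t=1.7898
    y: enter (1,4) at t=2.9445
    x: enter (0,4) at t=3.2800 ← occupied
  → r_1 = 3.2800
beam 2: φ=-45°, α=285°
  dir = (cos 285°, sin 285°) = (0.2588, -0.9659); from cell (2,7)
  next x-line at t=1.3909, next y-line at t=0.5694; Δt_x=3.8637, Δt_y=1.0353
    y: enter (2,6) at t=0.5694
    x: enter (3,6) at t=1.3909
    y: enter (3,5) at t=1.6047
    y: enter (3,4) at t=2.6400 ← occupied
  → r_2 = 2.6400
beam 3: φ=45°, α=15°
  dir = (cos 15°, sin 15°) = (0.9659, 0.2588); from cell (2,7)
  next x-line at t=0.3727, next y-line at t=1.7387; Δt_x=1.0353, Δt_y=3.8637
    x: enter (3,7) at t=0.3727 ← occupied
  → r_3 = 0.3727
beam 4: φ=90°, α=60°
  dir = (cos 60°, sin 60°) = (0.5000, 0.8660); from cell (2,7)
  next x-line at t=0.7200, next y-line at t=0.5196; Δt_x=2.0000, Δt_y=1.1547
    y: enter (2,8) at t=0.5196 ← occupied
  → r_4 = 0.5196

ranges = [3.2800, 2.6400, 0.3727, 0.5196]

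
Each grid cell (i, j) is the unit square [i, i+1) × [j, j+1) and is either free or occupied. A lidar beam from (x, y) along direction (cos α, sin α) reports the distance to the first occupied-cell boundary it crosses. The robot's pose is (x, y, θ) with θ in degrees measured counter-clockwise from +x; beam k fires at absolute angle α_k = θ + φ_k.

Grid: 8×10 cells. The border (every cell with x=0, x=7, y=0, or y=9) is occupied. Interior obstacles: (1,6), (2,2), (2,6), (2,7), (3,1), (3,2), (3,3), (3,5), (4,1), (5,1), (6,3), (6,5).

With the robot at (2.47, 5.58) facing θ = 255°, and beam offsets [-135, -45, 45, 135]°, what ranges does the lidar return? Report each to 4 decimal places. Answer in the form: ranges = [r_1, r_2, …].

ranges = [0.4850, 1.6974, 1.8244, 0.6120]

beam 1: φ=-135°, α=120°
  dir = (cos 120°, sin 120°) = (-0.5000, 0.8660); from cell (2,5)
  next x-line at t=0.9400, next y-line at t=0.4850; Δt_x=2.0000, Δt_y=1.1547
    y: enter (2,6) at t=0.4850 ← occupied
  → r_1 = 0.4850
beam 2: φ=-45°, α=210°
  dir = (cos 210°, sin 210°) = (-0.8660, -0.5000); from cell (2,5)
  next x-line at t=0.5427, next y-line at t=1.1600; Δt_x=1.1547, Δt_y=2.0000
    x: enter (1,5) at t=0.5427
    y: enter (1,4) at t=1.1600
    x: enter (0,4) at t=1.6974 ← occupied
  → r_2 = 1.6974
beam 3: φ=45°, α=300°
  dir = (cos 300°, sin 300°) = (0.5000, -0.8660); from cell (2,5)
  next x-line at t=1.0600, next y-line at t=0.6697; Δt_x=2.0000, Δt_y=1.1547
    y: enter (2,4) at t=0.6697
    x: enter (3,4) at t=1.0600
    y: enter (3,3) at t=1.8244 ← occupied
  → r_3 = 1.8244
beam 4: φ=135°, α=30°
  dir = (cos 30°, sin 30°) = (0.8660, 0.5000); from cell (2,5)
  next x-line at t=0.6120, next y-line at t=0.8400; Δt_x=1.1547, Δt_y=2.0000
    x: enter (3,5) at t=0.6120 ← occupied
  → r_4 = 0.6120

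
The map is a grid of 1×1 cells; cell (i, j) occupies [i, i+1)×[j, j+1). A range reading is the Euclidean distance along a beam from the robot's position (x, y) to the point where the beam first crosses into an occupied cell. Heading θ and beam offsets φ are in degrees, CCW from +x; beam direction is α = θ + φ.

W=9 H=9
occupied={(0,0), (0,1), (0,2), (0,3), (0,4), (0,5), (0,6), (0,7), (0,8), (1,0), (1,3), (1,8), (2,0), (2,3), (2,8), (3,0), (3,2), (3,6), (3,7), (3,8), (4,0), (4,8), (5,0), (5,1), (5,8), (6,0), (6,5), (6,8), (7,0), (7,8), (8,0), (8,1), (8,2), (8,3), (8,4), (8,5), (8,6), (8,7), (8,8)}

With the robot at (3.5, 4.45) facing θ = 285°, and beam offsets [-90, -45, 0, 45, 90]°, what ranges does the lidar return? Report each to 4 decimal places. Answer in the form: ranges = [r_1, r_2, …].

beam 1: φ=-90°, α=195°
  d=(-0.9659,-0.2588)  start (3,4)  tX=0.5176 tY=1.7387  stride 1/|dx|=1.0353 1/|dy|=3.8637
    cross x-line → (2,4), t=0.5176
    cross x-line → (1,4), t=1.5529
    cross y-line → (1,3), t=1.7387 (wall)
  → r_1 = 1.7387
beam 2: φ=-45°, α=240°
  d=(-0.5000,-0.8660)  start (3,4)  tX=1.0000 tY=0.5196  stride 1/|dx|=2.0000 1/|dy|=1.1547
    cross y-line → (3,3), t=0.5196
    cross x-line → (2,3), t=1.0000 (wall)
  → r_2 = 1.0000
beam 3: φ=0°, α=285°
  d=(0.2588,-0.9659)  start (3,4)  tX=1.9319 tY=0.4659  stride 1/|dx|=3.8637 1/|dy|=1.0353
    cross y-line → (3,3), t=0.4659
    cross y-line → (3,2), t=1.5012 (wall)
  → r_3 = 1.5012
beam 4: φ=45°, α=330°
  d=(0.8660,-0.5000)  start (3,4)  tX=0.5774 tY=0.9000  stride 1/|dx|=1.1547 1/|dy|=2.0000
    cross x-line → (4,4), t=0.5774
    cross y-line → (4,3), t=0.9000
    cross x-line → (5,3), t=1.7321
    cross x-line → (6,3), t=2.8868
    cross y-line → (6,2), t=2.9000
    cross x-line → (7,2), t=4.0415
    cross y-line → (7,1), t=4.9000
    cross x-line → (8,1), t=5.1962 (wall)
  → r_4 = 5.1962
beam 5: φ=90°, α=15°
  d=(0.9659,0.2588)  start (3,4)  tX=0.5176 tY=2.1250  stride 1/|dx|=1.0353 1/|dy|=3.8637
    cross x-line → (4,4), t=0.5176
    cross x-line → (5,4), t=1.5529
    cross y-line → (5,5), t=2.1250
    cross x-line → (6,5), t=2.5882 (wall)
  → r_5 = 2.5882

ranges = [1.7387, 1.0000, 1.5012, 5.1962, 2.5882]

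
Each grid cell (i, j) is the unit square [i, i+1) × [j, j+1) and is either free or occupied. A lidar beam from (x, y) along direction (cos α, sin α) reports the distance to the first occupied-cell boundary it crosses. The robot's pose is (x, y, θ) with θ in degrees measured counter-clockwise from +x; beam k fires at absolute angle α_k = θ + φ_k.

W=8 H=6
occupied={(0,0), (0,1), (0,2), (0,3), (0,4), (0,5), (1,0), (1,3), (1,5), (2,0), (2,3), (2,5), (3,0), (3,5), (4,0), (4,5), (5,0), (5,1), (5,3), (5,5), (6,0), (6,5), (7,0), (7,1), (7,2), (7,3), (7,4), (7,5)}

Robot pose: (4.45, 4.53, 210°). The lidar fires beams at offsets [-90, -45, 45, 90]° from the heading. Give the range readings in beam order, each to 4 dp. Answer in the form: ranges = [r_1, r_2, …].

ranges = [0.5427, 1.8159, 3.6545, 1.1000]

beam 1: φ=-90°, α=120°
  dir = (cos 120°, sin 120°) = (-0.5000, 0.8660); from cell (4,4)
  next x-line at t=0.9000, next y-line at t=0.5427; Δt_x=2.0000, Δt_y=1.1547
    y: enter (4,5) at t=0.5427 ← occupied
  → r_1 = 0.5427
beam 2: φ=-45°, α=165°
  dir = (cos 165°, sin 165°) = (-0.9659, 0.2588); from cell (4,4)
  next x-line at t=0.4659, next y-line at t=1.8159; Δt_x=1.0353, Δt_y=3.8637
    x: enter (3,4) at t=0.4659
    x: enter (2,4) at t=1.5012
    y: enter (2,5) at t=1.8159 ← occupied
  → r_2 = 1.8159
beam 3: φ=45°, α=255°
  dir = (cos 255°, sin 255°) = (-0.2588, -0.9659); from cell (4,4)
  next x-line at t=1.7387, next y-line at t=0.5487; Δt_x=3.8637, Δt_y=1.0353
    y: enter (4,3) at t=0.5487
    y: enter (4,2) at t=1.5840
    x: enter (3,2) at t=1.7387
    y: enter (3,1) at t=2.6192
    y: enter (3,0) at t=3.6545 ← occupied
  → r_3 = 3.6545
beam 4: φ=90°, α=300°
  dir = (cos 300°, sin 300°) = (0.5000, -0.8660); from cell (4,4)
  next x-line at t=1.1000, next y-line at t=0.6120; Δt_x=2.0000, Δt_y=1.1547
    y: enter (4,3) at t=0.6120
    x: enter (5,3) at t=1.1000 ← occupied
  → r_4 = 1.1000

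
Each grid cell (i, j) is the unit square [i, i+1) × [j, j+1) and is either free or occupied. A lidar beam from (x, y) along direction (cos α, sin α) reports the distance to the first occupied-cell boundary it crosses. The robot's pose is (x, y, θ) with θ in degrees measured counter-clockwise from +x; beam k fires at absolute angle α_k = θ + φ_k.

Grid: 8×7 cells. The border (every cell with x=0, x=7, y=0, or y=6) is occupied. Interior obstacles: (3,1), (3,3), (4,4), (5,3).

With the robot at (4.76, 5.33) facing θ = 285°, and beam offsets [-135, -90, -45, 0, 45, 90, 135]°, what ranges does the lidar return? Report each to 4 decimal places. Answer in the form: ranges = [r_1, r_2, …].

ranges = [1.3400, 3.8926, 0.3811, 0.3416, 2.5865, 2.3190, 0.7736]

beam 1: φ=-135°, α=150°
  direction (-0.8660, 0.5000); cell (4,5); t to first gridline: x 0.8776, y 1.3400 (then +1.1547 / +2.0000)
    (3,5) via x @ 0.8776
    (3,6) via y @ 1.3400  # hit
  → r_1 = 1.3400
beam 2: φ=-90°, α=195°
  direction (-0.9659, -0.2588); cell (4,5); t to first gridline: x 0.7868, y 1.2750 (then +1.0353 / +3.8637)
    (3,5) via x @ 0.7868
    (3,4) via y @ 1.2750
    (2,4) via x @ 1.8221
    (1,4) via x @ 2.8574
    (0,4) via x @ 3.8926  # hit
  → r_2 = 3.8926
beam 3: φ=-45°, α=240°
  direction (-0.5000, -0.8660); cell (4,5); t to first gridline: x 1.5200, y 0.3811 (then +2.0000 / +1.1547)
    (4,4) via y @ 0.3811  # hit
  → r_3 = 0.3811
beam 4: φ=0°, α=285°
  direction (0.2588, -0.9659); cell (4,5); t to first gridline: x 0.9273, y 0.3416 (then +3.8637 / +1.0353)
    (4,4) via y @ 0.3416  # hit
  → r_4 = 0.3416
beam 5: φ=45°, α=330°
  direction (0.8660, -0.5000); cell (4,5); t to first gridline: x 0.2771, y 0.6600 (then +1.1547 / +2.0000)
    (5,5) via x @ 0.2771
    (5,4) via y @ 0.6600
    (6,4) via x @ 1.4318
    (7,4) via x @ 2.5865  # hit
  → r_5 = 2.5865
beam 6: φ=90°, α=15°
  direction (0.9659, 0.2588); cell (4,5); t to first gridline: x 0.2485, y 2.5887 (then +1.0353 / +3.8637)
    (5,5) via x @ 0.2485
    (6,5) via x @ 1.2837
    (7,5) via x @ 2.3190  # hit
  → r_6 = 2.3190
beam 7: φ=135°, α=60°
  direction (0.5000, 0.8660); cell (4,5); t to first gridline: x 0.4800, y 0.7736 (then +2.0000 / +1.1547)
    (5,5) via x @ 0.4800
    (5,6) via y @ 0.7736  # hit
  → r_7 = 0.7736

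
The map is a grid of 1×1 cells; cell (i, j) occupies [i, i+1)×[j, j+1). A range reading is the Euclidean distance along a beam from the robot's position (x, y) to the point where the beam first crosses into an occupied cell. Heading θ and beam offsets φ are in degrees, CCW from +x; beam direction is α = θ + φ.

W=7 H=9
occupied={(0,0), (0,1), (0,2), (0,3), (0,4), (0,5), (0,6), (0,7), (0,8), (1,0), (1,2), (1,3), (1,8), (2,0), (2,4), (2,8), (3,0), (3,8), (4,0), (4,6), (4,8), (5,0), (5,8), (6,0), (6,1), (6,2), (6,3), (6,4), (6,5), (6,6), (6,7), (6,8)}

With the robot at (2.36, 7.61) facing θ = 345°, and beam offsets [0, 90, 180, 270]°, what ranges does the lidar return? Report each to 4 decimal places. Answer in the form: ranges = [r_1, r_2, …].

beam 1: φ=0°, α=345°
  direction (0.9659, -0.2588); cell (2,7); t to first gridline: x 0.6626, y 2.3569 (then +1.0353 / +3.8637)
    (3,7) via x @ 0.6626
    (4,7) via x @ 1.6979
    (4,6) via y @ 2.3569  # hit
  → r_1 = 2.3569
beam 2: φ=90°, α=75°
  direction (0.2588, 0.9659); cell (2,7); t to first gridline: x 2.4728, y 0.4038 (then +3.8637 / +1.0353)
    (2,8) via y @ 0.4038  # hit
  → r_2 = 0.4038
beam 3: φ=180°, α=165°
  direction (-0.9659, 0.2588); cell (2,7); t to first gridline: x 0.3727, y 1.5068 (then +1.0353 / +3.8637)
    (1,7) via x @ 0.3727
    (0,7) via x @ 1.4080  # hit
  → r_3 = 1.4080
beam 4: φ=270°, α=255°
  direction (-0.2588, -0.9659); cell (2,7); t to first gridline: x 1.3909, y 0.6315 (then +3.8637 / +1.0353)
    (2,6) via y @ 0.6315
    (1,6) via x @ 1.3909
    (1,5) via y @ 1.6668
    (1,4) via y @ 2.7021
    (1,3) via y @ 3.7373  # hit
  → r_4 = 3.7373

ranges = [2.3569, 0.4038, 1.4080, 3.7373]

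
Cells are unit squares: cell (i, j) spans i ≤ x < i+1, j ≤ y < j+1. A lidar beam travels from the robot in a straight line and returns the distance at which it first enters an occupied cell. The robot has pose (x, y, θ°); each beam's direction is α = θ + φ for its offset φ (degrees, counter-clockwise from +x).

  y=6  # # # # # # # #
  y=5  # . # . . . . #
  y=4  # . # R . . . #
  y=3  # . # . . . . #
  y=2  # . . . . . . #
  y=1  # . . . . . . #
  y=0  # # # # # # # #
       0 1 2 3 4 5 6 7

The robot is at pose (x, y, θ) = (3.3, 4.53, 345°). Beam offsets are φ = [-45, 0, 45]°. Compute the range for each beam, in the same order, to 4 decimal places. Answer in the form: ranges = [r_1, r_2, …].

beam 1: φ=-45°, α=300°
  dir = (cos 300°, sin 300°) = (0.5000, -0.8660); from cell (3,4)
  next x-line at t=1.4000, next y-line at t=0.6120; Δt_x=2.0000, Δt_y=1.1547
    y: enter (3,3) at t=0.6120
    x: enter (4,3) at t=1.4000
    y: enter (4,2) at t=1.7667
    y: enter (4,1) at t=2.9214
    x: enter (5,1) at t=3.4000
    y: enter (5,0) at t=4.0761 ← occupied
  → r_1 = 4.0761
beam 2: φ=0°, α=345°
  dir = (cos 345°, sin 345°) = (0.9659, -0.2588); from cell (3,4)
  next x-line at t=0.7247, next y-line at t=2.0478; Δt_x=1.0353, Δt_y=3.8637
    x: enter (4,4) at t=0.7247
    x: enter (5,4) at t=1.7600
    y: enter (5,3) at t=2.0478
    x: enter (6,3) at t=2.7952
    x: enter (7,3) at t=3.8305 ← occupied
  → r_2 = 3.8305
beam 3: φ=45°, α=30°
  dir = (cos 30°, sin 30°) = (0.8660, 0.5000); from cell (3,4)
  next x-line at t=0.8083, next y-line at t=0.9400; Δt_x=1.1547, Δt_y=2.0000
    x: enter (4,4) at t=0.8083
    y: enter (4,5) at t=0.9400
    x: enter (5,5) at t=1.9630
    y: enter (5,6) at t=2.9400 ← occupied
  → r_3 = 2.9400

ranges = [4.0761, 3.8305, 2.9400]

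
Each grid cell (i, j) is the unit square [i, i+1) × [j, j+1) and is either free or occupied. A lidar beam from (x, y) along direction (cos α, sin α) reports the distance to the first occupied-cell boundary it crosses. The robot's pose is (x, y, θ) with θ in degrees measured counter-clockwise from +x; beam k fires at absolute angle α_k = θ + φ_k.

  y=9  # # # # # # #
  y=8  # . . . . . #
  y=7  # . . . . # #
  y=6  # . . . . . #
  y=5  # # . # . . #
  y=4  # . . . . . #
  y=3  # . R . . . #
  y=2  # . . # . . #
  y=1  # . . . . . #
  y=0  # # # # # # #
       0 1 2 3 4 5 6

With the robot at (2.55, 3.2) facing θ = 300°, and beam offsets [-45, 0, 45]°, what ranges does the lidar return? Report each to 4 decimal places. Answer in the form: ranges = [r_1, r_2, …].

ranges = [2.2776, 0.9000, 0.7727]

beam 1: φ=-45°, α=255°
  cosα=-0.2588 sinα=-0.9659 | (2,3) | tMaxX 2.1250 tMaxY 0.2071 | tΔX 3.8637 tΔY 1.0353
    t=0.2071 [y] (2,2)
    t=1.2423 [y] (2,1)
    t=2.1250 [x] (1,1)
    t=2.2776 [y] (1,0) — stop
  → r_1 = 2.2776
beam 2: φ=0°, α=300°
  cosα=0.5000 sinα=-0.8660 | (2,3) | tMaxX 0.9000 tMaxY 0.2309 | tΔX 2.0000 tΔY 1.1547
    t=0.2309 [y] (2,2)
    t=0.9000 [x] (3,2) — stop
  → r_2 = 0.9000
beam 3: φ=45°, α=345°
  cosα=0.9659 sinα=-0.2588 | (2,3) | tMaxX 0.4659 tMaxY 0.7727 | tΔX 1.0353 tΔY 3.8637
    t=0.4659 [x] (3,3)
    t=0.7727 [y] (3,2) — stop
  → r_3 = 0.7727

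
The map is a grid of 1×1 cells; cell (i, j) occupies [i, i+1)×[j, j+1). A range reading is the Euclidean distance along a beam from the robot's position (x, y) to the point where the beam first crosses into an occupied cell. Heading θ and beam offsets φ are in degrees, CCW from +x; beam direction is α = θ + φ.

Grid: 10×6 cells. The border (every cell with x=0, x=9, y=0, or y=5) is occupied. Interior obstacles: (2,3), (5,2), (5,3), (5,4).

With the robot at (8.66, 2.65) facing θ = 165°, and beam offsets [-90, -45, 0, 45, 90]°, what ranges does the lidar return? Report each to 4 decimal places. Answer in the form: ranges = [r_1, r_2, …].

beam 1: φ=-90°, α=75°
  direction (0.2588, 0.9659); cell (8,2); t to first gridline: x 1.3137, y 0.3623 (then +3.8637 / +1.0353)
    (8,3) via y @ 0.3623
    (9,3) via x @ 1.3137  # hit
  → r_1 = 1.3137
beam 2: φ=-45°, α=120°
  direction (-0.5000, 0.8660); cell (8,2); t to first gridline: x 1.3200, y 0.4041 (then +2.0000 / +1.1547)
    (8,3) via y @ 0.4041
    (7,3) via x @ 1.3200
    (7,4) via y @ 1.5588
    (7,5) via y @ 2.7135  # hit
  → r_2 = 2.7135
beam 3: φ=0°, α=165°
  direction (-0.9659, 0.2588); cell (8,2); t to first gridline: x 0.6833, y 1.3523 (then +1.0353 / +3.8637)
    (7,2) via x @ 0.6833
    (7,3) via y @ 1.3523
    (6,3) via x @ 1.7186
    (5,3) via x @ 2.7538  # hit
  → r_3 = 2.7538
beam 4: φ=45°, α=210°
  direction (-0.8660, -0.5000); cell (8,2); t to first gridline: x 0.7621, y 1.3000 (then +1.1547 / +2.0000)
    (7,2) via x @ 0.7621
    (7,1) via y @ 1.3000
    (6,1) via x @ 1.9168
    (5,1) via x @ 3.0715
    (5,0) via y @ 3.3000  # hit
  → r_4 = 3.3000
beam 5: φ=90°, α=255°
  direction (-0.2588, -0.9659); cell (8,2); t to first gridline: x 2.5500, y 0.6729 (then +3.8637 / +1.0353)
    (8,1) via y @ 0.6729
    (8,0) via y @ 1.7082  # hit
  → r_5 = 1.7082

ranges = [1.3137, 2.7135, 2.7538, 3.3000, 1.7082]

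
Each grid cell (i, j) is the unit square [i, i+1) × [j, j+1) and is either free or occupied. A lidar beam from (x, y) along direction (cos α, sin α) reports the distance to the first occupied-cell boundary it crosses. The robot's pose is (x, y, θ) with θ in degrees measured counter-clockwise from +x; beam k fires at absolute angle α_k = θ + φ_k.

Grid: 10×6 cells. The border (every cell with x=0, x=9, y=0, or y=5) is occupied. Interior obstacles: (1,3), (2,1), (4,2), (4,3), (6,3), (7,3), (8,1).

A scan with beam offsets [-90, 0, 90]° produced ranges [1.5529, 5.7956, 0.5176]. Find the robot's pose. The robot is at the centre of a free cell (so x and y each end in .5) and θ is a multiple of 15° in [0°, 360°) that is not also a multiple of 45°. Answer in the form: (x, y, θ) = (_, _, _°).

Enumerate (i+0.5, j+0.5, θ) over the 25 free cells and 16 admissible headings. For each, cast all 3 beams and compare to the given ranges.
  (7.5, 1.5, 30°): beam 1 = 0.5774 ≠ 1.5529 ✗
  (5.5, 3.5, 60°): beam 1 = 0.5774 ≠ 1.5529 ✗
  (3.5, 2.5, 345°): beam 2 = 0.5176 ≠ 5.7956 ✗
  (5.5, 2.5, 345°): beam 2 = 2.5882 ≠ 5.7956 ✗
  …
  (1.5, 2.5, 345°): r_1=1.5529, r_2=5.7956, r_3=0.5176 — all match ✓
No second candidate reproduces the full scan.

(x, y, θ) = (1.5, 2.5, 345°)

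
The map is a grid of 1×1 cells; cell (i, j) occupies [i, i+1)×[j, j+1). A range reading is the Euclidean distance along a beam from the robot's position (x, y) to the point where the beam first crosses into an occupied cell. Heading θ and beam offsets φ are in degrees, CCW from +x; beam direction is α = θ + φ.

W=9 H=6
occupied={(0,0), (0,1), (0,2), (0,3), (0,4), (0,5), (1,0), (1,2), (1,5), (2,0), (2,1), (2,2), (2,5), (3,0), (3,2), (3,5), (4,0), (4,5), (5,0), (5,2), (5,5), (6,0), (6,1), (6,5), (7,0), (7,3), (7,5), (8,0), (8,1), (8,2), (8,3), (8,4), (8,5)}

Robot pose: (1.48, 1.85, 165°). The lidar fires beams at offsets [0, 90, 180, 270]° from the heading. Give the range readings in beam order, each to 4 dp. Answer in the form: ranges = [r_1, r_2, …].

beam 1: φ=0°, α=165°
  direction (-0.9659, 0.2588); cell (1,1); t to first gridline: x 0.4969, y 0.5796 (then +1.0353 / +3.8637)
    (0,1) via x @ 0.4969  # hit
  → r_1 = 0.4969
beam 2: φ=90°, α=255°
  direction (-0.2588, -0.9659); cell (1,1); t to first gridline: x 1.8546, y 0.8800 (then +3.8637 / +1.0353)
    (1,0) via y @ 0.8800  # hit
  → r_2 = 0.8800
beam 3: φ=180°, α=345°
  direction (0.9659, -0.2588); cell (1,1); t to first gridline: x 0.5383, y 3.2841 (then +1.0353 / +3.8637)
    (2,1) via x @ 0.5383  # hit
  → r_3 = 0.5383
beam 4: φ=270°, α=75°
  direction (0.2588, 0.9659); cell (1,1); t to first gridline: x 2.0091, y 0.1553 (then +3.8637 / +1.0353)
    (1,2) via y @ 0.1553  # hit
  → r_4 = 0.1553

ranges = [0.4969, 0.8800, 0.5383, 0.1553]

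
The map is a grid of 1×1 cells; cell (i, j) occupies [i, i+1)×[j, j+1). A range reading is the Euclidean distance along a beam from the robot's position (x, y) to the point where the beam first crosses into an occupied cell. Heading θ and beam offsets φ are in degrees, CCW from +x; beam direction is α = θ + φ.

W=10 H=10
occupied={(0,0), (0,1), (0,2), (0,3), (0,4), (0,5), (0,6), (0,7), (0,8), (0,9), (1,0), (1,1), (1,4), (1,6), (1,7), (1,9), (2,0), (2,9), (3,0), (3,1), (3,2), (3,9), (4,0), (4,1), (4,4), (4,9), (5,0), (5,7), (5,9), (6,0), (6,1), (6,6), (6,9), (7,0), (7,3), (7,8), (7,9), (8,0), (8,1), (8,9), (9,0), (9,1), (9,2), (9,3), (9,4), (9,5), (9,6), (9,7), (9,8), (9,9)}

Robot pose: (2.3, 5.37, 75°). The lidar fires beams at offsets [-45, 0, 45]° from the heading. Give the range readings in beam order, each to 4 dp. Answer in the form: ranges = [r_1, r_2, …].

ranges = [3.2600, 3.7581, 0.7275]

beam 1: φ=-45°, α=30°
  direction (0.8660, 0.5000); cell (2,5); t to first gridline: x 0.8083, y 1.2600 (then +1.1547 / +2.0000)
    (3,5) via x @ 0.8083
    (3,6) via y @ 1.2600
    (4,6) via x @ 1.9630
    (5,6) via x @ 3.1177
    (5,7) via y @ 3.2600  # hit
  → r_1 = 3.2600
beam 2: φ=0°, α=75°
  direction (0.2588, 0.9659); cell (2,5); t to first gridline: x 2.7046, y 0.6522 (then +3.8637 / +1.0353)
    (2,6) via y @ 0.6522
    (2,7) via y @ 1.6875
    (3,7) via x @ 2.7046
    (3,8) via y @ 2.7228
    (3,9) via y @ 3.7581  # hit
  → r_2 = 3.7581
beam 3: φ=45°, α=120°
  direction (-0.5000, 0.8660); cell (2,5); t to first gridline: x 0.6000, y 0.7275 (then +2.0000 / +1.1547)
    (1,5) via x @ 0.6000
    (1,6) via y @ 0.7275  # hit
  → r_3 = 0.7275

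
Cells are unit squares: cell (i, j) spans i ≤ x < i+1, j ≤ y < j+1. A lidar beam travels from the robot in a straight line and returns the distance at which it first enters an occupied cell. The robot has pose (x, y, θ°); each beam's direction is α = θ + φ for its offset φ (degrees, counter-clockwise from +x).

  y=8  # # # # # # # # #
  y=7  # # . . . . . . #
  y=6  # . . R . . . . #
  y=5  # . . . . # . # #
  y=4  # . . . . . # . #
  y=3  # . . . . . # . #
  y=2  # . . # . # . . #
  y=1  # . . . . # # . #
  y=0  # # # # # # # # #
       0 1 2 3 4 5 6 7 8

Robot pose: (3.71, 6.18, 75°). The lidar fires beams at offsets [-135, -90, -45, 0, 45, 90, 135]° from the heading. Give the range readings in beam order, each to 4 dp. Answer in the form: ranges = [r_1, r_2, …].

ranges = [3.6719, 1.3355, 3.6400, 1.8842, 2.1016, 2.8056, 3.1292]

beam 1: φ=-135°, α=300°
  dir = (cos 300°, sin 300°) = (0.5000, -0.8660); from cell (3,6)
  next x-line at t=0.5800, next y-line at t=0.2078; Δt_x=2.0000, Δt_y=1.1547
    y: enter (3,5) at t=0.2078
    x: enter (4,5) at t=0.5800
    y: enter (4,4) at t=1.3625
    y: enter (4,3) at t=2.5172
    x: enter (5,3) at t=2.5800
    y: enter (5,2) at t=3.6719 ← occupied
  → r_1 = 3.6719
beam 2: φ=-90°, α=345°
  dir = (cos 345°, sin 345°) = (0.9659, -0.2588); from cell (3,6)
  next x-line at t=0.3002, next y-line at t=0.6955; Δt_x=1.0353, Δt_y=3.8637
    x: enter (4,6) at t=0.3002
    y: enter (4,5) at t=0.6955
    x: enter (5,5) at t=1.3355 ← occupied
  → r_2 = 1.3355
beam 3: φ=-45°, α=30°
  dir = (cos 30°, sin 30°) = (0.8660, 0.5000); from cell (3,6)
  next x-line at t=0.3349, next y-line at t=1.6400; Δt_x=1.1547, Δt_y=2.0000
    x: enter (4,6) at t=0.3349
    x: enter (5,6) at t=1.4896
    y: enter (5,7) at t=1.6400
    x: enter (6,7) at t=2.6443
    y: enter (6,8) at t=3.6400 ← occupied
  → r_3 = 3.6400
beam 4: φ=0°, α=75°
  dir = (cos 75°, sin 75°) = (0.2588, 0.9659); from cell (3,6)
  next x-line at t=1.1205, next y-line at t=0.8489; Δt_x=3.8637, Δt_y=1.0353
    y: enter (3,7) at t=0.8489
    x: enter (4,7) at t=1.1205
    y: enter (4,8) at t=1.8842 ← occupied
  → r_4 = 1.8842
beam 5: φ=45°, α=120°
  dir = (cos 120°, sin 120°) = (-0.5000, 0.8660); from cell (3,6)
  next x-line at t=1.4200, next y-line at t=0.9469; Δt_x=2.0000, Δt_y=1.1547
    y: enter (3,7) at t=0.9469
    x: enter (2,7) at t=1.4200
    y: enter (2,8) at t=2.1016 ← occupied
  → r_5 = 2.1016
beam 6: φ=90°, α=165°
  dir = (cos 165°, sin 165°) = (-0.9659, 0.2588); from cell (3,6)
  next x-line at t=0.7350, next y-line at t=3.1682; Δt_x=1.0353, Δt_y=3.8637
    x: enter (2,6) at t=0.7350
    x: enter (1,6) at t=1.7703
    x: enter (0,6) at t=2.8056 ← occupied
  → r_6 = 2.8056
beam 7: φ=135°, α=210°
  dir = (cos 210°, sin 210°) = (-0.8660, -0.5000); from cell (3,6)
  next x-line at t=0.8198, next y-line at t=0.3600; Δt_x=1.1547, Δt_y=2.0000
    y: enter (3,5) at t=0.3600
    x: enter (2,5) at t=0.8198
    x: enter (1,5) at t=1.9745
    y: enter (1,4) at t=2.3600
    x: enter (0,4) at t=3.1292 ← occupied
  → r_7 = 3.1292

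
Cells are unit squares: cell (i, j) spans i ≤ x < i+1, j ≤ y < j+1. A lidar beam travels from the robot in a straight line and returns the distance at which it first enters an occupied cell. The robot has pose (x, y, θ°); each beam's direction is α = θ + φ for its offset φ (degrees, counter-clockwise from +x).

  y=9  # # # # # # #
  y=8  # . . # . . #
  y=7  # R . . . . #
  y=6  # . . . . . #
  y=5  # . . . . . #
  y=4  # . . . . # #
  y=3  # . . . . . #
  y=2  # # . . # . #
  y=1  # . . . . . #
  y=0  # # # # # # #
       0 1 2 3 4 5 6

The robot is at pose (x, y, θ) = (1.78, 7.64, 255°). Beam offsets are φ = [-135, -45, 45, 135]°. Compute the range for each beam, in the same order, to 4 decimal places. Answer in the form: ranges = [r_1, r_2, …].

beam 1: φ=-135°, α=120°
  direction (-0.5000, 0.8660); cell (1,7); t to first gridline: x 1.5600, y 0.4157 (then +2.0000 / +1.1547)
    (1,8) via y @ 0.4157
    (0,8) via x @ 1.5600  # hit
  → r_1 = 1.5600
beam 2: φ=-45°, α=210°
  direction (-0.8660, -0.5000); cell (1,7); t to first gridline: x 0.9007, y 1.2800 (then +1.1547 / +2.0000)
    (0,7) via x @ 0.9007  # hit
  → r_2 = 0.9007
beam 3: φ=45°, α=300°
  direction (0.5000, -0.8660); cell (1,7); t to first gridline: x 0.4400, y 0.7390 (then +2.0000 / +1.1547)
    (2,7) via x @ 0.4400
    (2,6) via y @ 0.7390
    (2,5) via y @ 1.8937
    (3,5) via x @ 2.4400
    (3,4) via y @ 3.0484
    (3,3) via y @ 4.2031
    (4,3) via x @ 4.4400
    (4,2) via y @ 5.3578  # hit
  → r_3 = 5.3578
beam 4: φ=135°, α=30°
  direction (0.8660, 0.5000); cell (1,7); t to first gridline: x 0.2540, y 0.7200 (then +1.1547 / +2.0000)
    (2,7) via x @ 0.2540
    (2,8) via y @ 0.7200
    (3,8) via x @ 1.4087  # hit
  → r_4 = 1.4087

ranges = [1.5600, 0.9007, 5.3578, 1.4087]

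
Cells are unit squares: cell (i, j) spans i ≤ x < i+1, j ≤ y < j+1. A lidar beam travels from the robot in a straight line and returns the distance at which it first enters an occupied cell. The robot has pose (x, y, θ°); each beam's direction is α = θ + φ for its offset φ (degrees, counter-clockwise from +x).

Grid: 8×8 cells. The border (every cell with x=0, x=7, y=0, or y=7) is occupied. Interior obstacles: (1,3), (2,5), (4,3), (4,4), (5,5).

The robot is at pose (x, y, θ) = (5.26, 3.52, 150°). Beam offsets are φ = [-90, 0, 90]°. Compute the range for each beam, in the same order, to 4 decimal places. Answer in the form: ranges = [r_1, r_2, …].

ranges = [3.4800, 0.3002, 0.5200]

beam 1: φ=-90°, α=60°
  dir = (cos 60°, sin 60°) = (0.5000, 0.8660); from cell (5,3)
  next x-line at t=1.4800, next y-line at t=0.5543; Δt_x=2.0000, Δt_y=1.1547
    y: enter (5,4) at t=0.5543
    x: enter (6,4) at t=1.4800
    y: enter (6,5) at t=1.7090
    y: enter (6,6) at t=2.8637
    x: enter (7,6) at t=3.4800 ← occupied
  → r_1 = 3.4800
beam 2: φ=0°, α=150°
  dir = (cos 150°, sin 150°) = (-0.8660, 0.5000); from cell (5,3)
  next x-line at t=0.3002, next y-line at t=0.9600; Δt_x=1.1547, Δt_y=2.0000
    x: enter (4,3) at t=0.3002 ← occupied
  → r_2 = 0.3002
beam 3: φ=90°, α=240°
  dir = (cos 240°, sin 240°) = (-0.5000, -0.8660); from cell (5,3)
  next x-line at t=0.5200, next y-line at t=0.6004; Δt_x=2.0000, Δt_y=1.1547
    x: enter (4,3) at t=0.5200 ← occupied
  → r_3 = 0.5200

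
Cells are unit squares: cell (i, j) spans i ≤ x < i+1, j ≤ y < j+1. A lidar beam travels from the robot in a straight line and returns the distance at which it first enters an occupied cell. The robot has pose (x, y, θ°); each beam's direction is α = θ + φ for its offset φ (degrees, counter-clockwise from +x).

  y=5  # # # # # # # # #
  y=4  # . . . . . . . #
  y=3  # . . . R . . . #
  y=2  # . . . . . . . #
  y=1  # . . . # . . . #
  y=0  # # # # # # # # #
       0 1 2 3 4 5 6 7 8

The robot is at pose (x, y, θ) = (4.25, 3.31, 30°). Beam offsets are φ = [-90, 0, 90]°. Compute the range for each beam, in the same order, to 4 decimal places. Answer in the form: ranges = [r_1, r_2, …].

beam 1: φ=-90°, α=300°
  d=(0.5000,-0.8660)  start (4,3)  tX=1.5000 tY=0.3580  stride 1/|dx|=2.0000 1/|dy|=1.1547
    cross y-line → (4,2), t=0.3580
    cross x-line → (5,2), t=1.5000
    cross y-line → (5,1), t=1.5127
    cross y-line → (5,0), t=2.6674 (wall)
  → r_1 = 2.6674
beam 2: φ=0°, α=30°
  d=(0.8660,0.5000)  start (4,3)  tX=0.8660 tY=1.3800  stride 1/|dx|=1.1547 1/|dy|=2.0000
    cross x-line → (5,3), t=0.8660
    cross y-line → (5,4), t=1.3800
    cross x-line → (6,4), t=2.0207
    cross x-line → (7,4), t=3.1754
    cross y-line → (7,5), t=3.3800 (wall)
  → r_2 = 3.3800
beam 3: φ=90°, α=120°
  d=(-0.5000,0.8660)  start (4,3)  tX=0.5000 tY=0.7967  stride 1/|dx|=2.0000 1/|dy|=1.1547
    cross x-line → (3,3), t=0.5000
    cross y-line → (3,4), t=0.7967
    cross y-line → (3,5), t=1.9514 (wall)
  → r_3 = 1.9514

ranges = [2.6674, 3.3800, 1.9514]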